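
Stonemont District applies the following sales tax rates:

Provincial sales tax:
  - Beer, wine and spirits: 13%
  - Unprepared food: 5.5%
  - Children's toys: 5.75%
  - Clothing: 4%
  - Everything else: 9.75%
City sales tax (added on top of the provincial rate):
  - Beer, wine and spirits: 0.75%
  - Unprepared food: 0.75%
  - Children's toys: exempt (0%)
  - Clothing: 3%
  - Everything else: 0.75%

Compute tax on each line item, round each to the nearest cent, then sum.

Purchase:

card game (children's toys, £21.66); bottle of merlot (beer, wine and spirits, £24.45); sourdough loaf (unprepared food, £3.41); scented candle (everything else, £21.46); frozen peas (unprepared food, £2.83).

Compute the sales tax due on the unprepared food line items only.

Sourdough loaf £3.41: unprepared food → 5.5% + 0.75% city = 6.25% → £0.21
Frozen peas £2.83: unprepared food → 5.5% + 0.75% city = 6.25% → £0.18
Tax on unprepared food = £0.21 + £0.18 = £0.39

£0.39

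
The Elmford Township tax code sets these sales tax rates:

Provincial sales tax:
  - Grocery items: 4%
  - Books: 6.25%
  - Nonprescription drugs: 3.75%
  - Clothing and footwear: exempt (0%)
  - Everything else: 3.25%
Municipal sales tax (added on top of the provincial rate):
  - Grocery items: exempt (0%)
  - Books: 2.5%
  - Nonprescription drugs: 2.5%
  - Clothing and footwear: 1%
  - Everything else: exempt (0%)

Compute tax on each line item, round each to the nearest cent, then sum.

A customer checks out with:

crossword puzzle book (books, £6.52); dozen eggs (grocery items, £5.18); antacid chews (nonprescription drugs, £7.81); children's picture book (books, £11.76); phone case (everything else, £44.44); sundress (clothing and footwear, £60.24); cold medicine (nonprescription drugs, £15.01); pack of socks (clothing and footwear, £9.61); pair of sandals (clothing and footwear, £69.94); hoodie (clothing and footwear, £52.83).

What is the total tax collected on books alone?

Crossword puzzle book £6.52: books → 6.25% + 2.5% municipal = 8.75% → £0.57
Children's picture book £11.76: books → 6.25% + 2.5% municipal = 8.75% → £1.03
Tax on books = £0.57 + £1.03 = £1.60

£1.60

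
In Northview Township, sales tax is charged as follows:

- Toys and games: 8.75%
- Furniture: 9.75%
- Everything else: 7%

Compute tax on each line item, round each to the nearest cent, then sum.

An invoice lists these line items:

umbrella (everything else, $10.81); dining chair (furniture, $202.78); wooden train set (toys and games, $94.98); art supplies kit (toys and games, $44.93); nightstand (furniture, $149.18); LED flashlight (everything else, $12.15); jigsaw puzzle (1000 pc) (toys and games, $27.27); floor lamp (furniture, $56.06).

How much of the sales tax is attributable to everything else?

Umbrella $10.81: everything else → 7% → $0.76
LED flashlight $12.15: everything else → 7% → $0.85
Tax on everything else = $0.76 + $0.85 = $1.61

$1.61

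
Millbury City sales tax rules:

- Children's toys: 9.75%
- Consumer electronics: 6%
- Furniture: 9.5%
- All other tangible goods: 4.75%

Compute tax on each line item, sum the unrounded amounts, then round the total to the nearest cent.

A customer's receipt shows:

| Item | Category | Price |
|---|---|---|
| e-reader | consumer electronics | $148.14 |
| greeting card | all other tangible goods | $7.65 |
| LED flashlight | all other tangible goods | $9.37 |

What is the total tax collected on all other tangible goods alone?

Greeting card $7.65: all other tangible goods → 4.75% → $0.363375
LED flashlight $9.37: all other tangible goods → 4.75% → $0.445075
Tax on all other tangible goods: unrounded sum = $0.80845 → $0.81

$0.81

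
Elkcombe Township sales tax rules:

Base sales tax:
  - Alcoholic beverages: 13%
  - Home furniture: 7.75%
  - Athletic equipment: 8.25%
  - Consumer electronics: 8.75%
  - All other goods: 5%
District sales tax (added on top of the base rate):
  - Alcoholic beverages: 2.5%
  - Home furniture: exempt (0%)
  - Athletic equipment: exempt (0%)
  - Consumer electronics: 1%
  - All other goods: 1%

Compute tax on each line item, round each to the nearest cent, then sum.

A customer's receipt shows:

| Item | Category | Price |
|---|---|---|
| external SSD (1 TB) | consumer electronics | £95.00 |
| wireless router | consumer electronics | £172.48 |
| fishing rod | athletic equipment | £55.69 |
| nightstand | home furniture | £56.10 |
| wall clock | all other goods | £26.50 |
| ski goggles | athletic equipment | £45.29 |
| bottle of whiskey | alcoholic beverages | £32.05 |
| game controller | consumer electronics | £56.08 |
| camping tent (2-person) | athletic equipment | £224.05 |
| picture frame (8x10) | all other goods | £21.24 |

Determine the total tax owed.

External SSD (1 TB) £95.00: consumer electronics → 8.75% + 1% district = 9.75% → £9.26
Wireless router £172.48: consumer electronics → 8.75% + 1% district = 9.75% → £16.82
Fishing rod £55.69: athletic equipment → 8.25% + 0% district = 8.25% → £4.59
Nightstand £56.10: home furniture → 7.75% + 0% district = 7.75% → £4.35
Wall clock £26.50: all other goods → 5% + 1% district = 6% → £1.59
Ski goggles £45.29: athletic equipment → 8.25% + 0% district = 8.25% → £3.74
Bottle of whiskey £32.05: alcoholic beverages → 13% + 2.5% district = 15.5% → £4.97
Game controller £56.08: consumer electronics → 8.75% + 1% district = 9.75% → £5.47
Camping tent (2-person) £224.05: athletic equipment → 8.25% + 0% district = 8.25% → £18.48
Picture frame (8x10) £21.24: all other goods → 5% + 1% district = 6% → £1.27
Total tax = £9.26 + £16.82 + £4.59 + £4.35 + £1.59 + £3.74 + £4.97 + £5.47 + £18.48 + £1.27 = £70.54

£70.54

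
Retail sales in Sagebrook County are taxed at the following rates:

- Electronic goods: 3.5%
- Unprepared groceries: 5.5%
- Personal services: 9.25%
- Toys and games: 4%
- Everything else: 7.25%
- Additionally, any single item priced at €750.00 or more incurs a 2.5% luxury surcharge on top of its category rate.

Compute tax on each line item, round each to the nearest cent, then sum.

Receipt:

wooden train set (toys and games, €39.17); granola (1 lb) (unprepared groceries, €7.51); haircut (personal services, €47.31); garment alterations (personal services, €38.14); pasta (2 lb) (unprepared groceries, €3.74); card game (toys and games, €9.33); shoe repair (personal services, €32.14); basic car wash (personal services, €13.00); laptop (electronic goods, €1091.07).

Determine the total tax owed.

Wooden train set €39.17: toys and games → 4% → €1.57
Granola (1 lb) €7.51: unprepared groceries → 5.5% → €0.41
Haircut €47.31: personal services → 9.25% → €4.38
Garment alterations €38.14: personal services → 9.25% → €3.53
Pasta (2 lb) €3.74: unprepared groceries → 5.5% → €0.21
Card game €9.33: toys and games → 4% → €0.37
Shoe repair €32.14: personal services → 9.25% → €2.97
Basic car wash €13.00: personal services → 9.25% → €1.20
Laptop €1091.07: electronic goods → 3.5% + 2.5% surcharge = 6% → €65.46
Total tax = €1.57 + €0.41 + €4.38 + €3.53 + €0.21 + €0.37 + €2.97 + €1.20 + €65.46 = €80.10

€80.10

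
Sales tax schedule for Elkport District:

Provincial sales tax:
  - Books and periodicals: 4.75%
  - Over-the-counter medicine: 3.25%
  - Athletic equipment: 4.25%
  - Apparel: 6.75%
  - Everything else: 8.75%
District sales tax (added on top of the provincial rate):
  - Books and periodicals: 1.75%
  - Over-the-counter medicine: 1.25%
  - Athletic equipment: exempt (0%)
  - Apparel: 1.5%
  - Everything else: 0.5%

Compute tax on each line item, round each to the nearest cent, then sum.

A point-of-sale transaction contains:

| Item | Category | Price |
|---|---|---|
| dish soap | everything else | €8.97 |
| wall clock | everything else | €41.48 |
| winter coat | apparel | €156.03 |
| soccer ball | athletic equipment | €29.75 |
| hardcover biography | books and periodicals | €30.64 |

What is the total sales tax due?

Dish soap €8.97: everything else → 8.75% + 0.5% district = 9.25% → €0.83
Wall clock €41.48: everything else → 8.75% + 0.5% district = 9.25% → €3.84
Winter coat €156.03: apparel → 6.75% + 1.5% district = 8.25% → €12.87
Soccer ball €29.75: athletic equipment → 4.25% + 0% district = 4.25% → €1.26
Hardcover biography €30.64: books and periodicals → 4.75% + 1.75% district = 6.5% → €1.99
Total tax = €0.83 + €3.84 + €12.87 + €1.26 + €1.99 = €20.79

€20.79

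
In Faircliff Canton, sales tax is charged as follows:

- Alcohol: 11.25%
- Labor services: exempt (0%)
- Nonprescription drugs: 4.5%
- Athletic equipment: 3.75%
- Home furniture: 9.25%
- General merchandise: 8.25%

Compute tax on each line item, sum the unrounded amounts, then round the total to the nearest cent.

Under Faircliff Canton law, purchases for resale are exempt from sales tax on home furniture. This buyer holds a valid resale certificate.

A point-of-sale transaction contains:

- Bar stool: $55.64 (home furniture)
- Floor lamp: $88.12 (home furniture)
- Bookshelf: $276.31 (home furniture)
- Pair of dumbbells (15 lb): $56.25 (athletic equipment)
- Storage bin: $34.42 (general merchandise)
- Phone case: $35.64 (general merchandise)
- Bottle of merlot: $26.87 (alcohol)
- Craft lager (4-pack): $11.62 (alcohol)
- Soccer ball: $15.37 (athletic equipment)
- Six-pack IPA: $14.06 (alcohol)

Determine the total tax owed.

Bar stool $55.64: home furniture, buyer-exempt → 0% → $0.00
Floor lamp $88.12: home furniture, buyer-exempt → 0% → $0.00
Bookshelf $276.31: home furniture, buyer-exempt → 0% → $0.00
Pair of dumbbells (15 lb) $56.25: athletic equipment → 3.75% → $2.109375
Storage bin $34.42: general merchandise → 8.25% → $2.83965
Phone case $35.64: general merchandise → 8.25% → $2.9403
Bottle of merlot $26.87: alcohol → 11.25% → $3.022875
Craft lager (4-pack) $11.62: alcohol → 11.25% → $1.30725
Soccer ball $15.37: athletic equipment → 3.75% → $0.576375
Six-pack IPA $14.06: alcohol → 11.25% → $1.58175
Unrounded tax sum = $14.377575 → $14.38

$14.38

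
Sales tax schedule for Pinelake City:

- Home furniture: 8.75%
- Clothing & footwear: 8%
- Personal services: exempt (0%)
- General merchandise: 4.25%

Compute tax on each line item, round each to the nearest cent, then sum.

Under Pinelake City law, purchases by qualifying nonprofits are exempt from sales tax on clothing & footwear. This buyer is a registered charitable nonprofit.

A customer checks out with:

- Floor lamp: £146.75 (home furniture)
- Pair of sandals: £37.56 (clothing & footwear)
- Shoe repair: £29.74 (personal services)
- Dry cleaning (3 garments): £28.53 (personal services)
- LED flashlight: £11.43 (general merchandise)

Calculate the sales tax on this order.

Floor lamp £146.75: home furniture → 8.75% → £12.84
Pair of sandals £37.56: clothing & footwear, buyer-exempt → 0% → £0.00
Shoe repair £29.74: personal services → 0% → £0.00
Dry cleaning (3 garments) £28.53: personal services → 0% → £0.00
LED flashlight £11.43: general merchandise → 4.25% → £0.49
Total tax = £12.84 + £0.49 = £13.33

£13.33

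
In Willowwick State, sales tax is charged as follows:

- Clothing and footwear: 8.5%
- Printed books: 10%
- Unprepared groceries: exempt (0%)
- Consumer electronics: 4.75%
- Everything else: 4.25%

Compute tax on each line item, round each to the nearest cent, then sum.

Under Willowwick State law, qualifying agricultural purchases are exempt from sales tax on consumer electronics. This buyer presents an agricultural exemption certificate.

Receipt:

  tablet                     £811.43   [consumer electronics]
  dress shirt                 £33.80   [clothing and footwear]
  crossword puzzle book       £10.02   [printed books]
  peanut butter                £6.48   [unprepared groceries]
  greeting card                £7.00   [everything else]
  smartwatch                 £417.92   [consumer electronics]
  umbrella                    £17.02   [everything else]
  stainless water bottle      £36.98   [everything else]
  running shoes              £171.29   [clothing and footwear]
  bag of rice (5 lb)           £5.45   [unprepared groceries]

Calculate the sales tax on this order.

£21.02

Tablet £811.43: consumer electronics, buyer-exempt → 0% → £0.00
Dress shirt £33.80: clothing and footwear → 8.5% → £2.87
Crossword puzzle book £10.02: printed books → 10% → £1.00
Peanut butter £6.48: unprepared groceries → 0% → £0.00
Greeting card £7.00: everything else → 4.25% → £0.30
Smartwatch £417.92: consumer electronics, buyer-exempt → 0% → £0.00
Umbrella £17.02: everything else → 4.25% → £0.72
Stainless water bottle £36.98: everything else → 4.25% → £1.57
Running shoes £171.29: clothing and footwear → 8.5% → £14.56
Bag of rice (5 lb) £5.45: unprepared groceries → 0% → £0.00
Total tax = £2.87 + £1.00 + £0.30 + £0.72 + £1.57 + £14.56 = £21.02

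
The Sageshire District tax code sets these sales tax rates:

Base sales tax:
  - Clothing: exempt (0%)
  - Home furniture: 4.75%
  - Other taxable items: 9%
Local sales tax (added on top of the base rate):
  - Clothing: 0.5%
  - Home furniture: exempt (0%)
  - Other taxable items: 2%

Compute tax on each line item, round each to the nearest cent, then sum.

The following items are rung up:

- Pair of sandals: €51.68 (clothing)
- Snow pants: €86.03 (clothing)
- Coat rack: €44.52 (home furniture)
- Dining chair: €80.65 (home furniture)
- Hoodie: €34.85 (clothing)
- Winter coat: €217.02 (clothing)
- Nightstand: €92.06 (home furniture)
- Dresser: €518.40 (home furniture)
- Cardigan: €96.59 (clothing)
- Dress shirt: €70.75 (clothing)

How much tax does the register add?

€37.71

Pair of sandals €51.68: clothing → 0% + 0.5% local = 0.5% → €0.26
Snow pants €86.03: clothing → 0% + 0.5% local = 0.5% → €0.43
Coat rack €44.52: home furniture → 4.75% + 0% local = 4.75% → €2.11
Dining chair €80.65: home furniture → 4.75% + 0% local = 4.75% → €3.83
Hoodie €34.85: clothing → 0% + 0.5% local = 0.5% → €0.17
Winter coat €217.02: clothing → 0% + 0.5% local = 0.5% → €1.09
Nightstand €92.06: home furniture → 4.75% + 0% local = 4.75% → €4.37
Dresser €518.40: home furniture → 4.75% + 0% local = 4.75% → €24.62
Cardigan €96.59: clothing → 0% + 0.5% local = 0.5% → €0.48
Dress shirt €70.75: clothing → 0% + 0.5% local = 0.5% → €0.35
Total tax = €0.26 + €0.43 + €2.11 + €3.83 + €0.17 + €1.09 + €4.37 + €24.62 + €0.48 + €0.35 = €37.71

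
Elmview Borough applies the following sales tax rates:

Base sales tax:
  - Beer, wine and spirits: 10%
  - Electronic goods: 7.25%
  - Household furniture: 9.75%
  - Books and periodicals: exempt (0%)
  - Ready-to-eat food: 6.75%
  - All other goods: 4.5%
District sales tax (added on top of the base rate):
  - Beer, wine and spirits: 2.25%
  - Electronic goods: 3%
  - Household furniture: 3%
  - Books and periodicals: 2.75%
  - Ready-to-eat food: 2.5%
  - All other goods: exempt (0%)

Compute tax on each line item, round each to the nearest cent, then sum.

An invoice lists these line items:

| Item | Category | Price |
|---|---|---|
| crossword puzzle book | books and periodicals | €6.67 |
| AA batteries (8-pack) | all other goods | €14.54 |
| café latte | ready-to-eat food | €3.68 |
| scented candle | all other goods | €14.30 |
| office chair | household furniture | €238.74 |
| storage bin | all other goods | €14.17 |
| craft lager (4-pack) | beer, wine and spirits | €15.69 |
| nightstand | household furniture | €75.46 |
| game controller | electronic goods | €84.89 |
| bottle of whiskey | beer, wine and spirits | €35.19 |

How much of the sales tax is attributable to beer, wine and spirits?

Craft lager (4-pack) €15.69: beer, wine and spirits → 10% + 2.25% district = 12.25% → €1.92
Bottle of whiskey €35.19: beer, wine and spirits → 10% + 2.25% district = 12.25% → €4.31
Tax on beer, wine and spirits = €1.92 + €4.31 = €6.23

€6.23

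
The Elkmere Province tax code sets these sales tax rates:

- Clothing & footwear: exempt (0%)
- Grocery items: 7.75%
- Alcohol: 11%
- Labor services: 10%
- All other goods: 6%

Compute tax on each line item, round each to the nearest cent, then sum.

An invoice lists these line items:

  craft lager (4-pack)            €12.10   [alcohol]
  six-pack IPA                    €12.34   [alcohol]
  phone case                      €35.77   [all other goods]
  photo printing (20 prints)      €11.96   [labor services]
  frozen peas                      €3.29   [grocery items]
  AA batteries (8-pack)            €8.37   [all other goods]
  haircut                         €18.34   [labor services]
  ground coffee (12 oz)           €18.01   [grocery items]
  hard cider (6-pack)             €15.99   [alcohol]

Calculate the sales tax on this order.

Craft lager (4-pack) €12.10: alcohol → 11% → €1.33
Six-pack IPA €12.34: alcohol → 11% → €1.36
Phone case €35.77: all other goods → 6% → €2.15
Photo printing (20 prints) €11.96: labor services → 10% → €1.20
Frozen peas €3.29: grocery items → 7.75% → €0.25
AA batteries (8-pack) €8.37: all other goods → 6% → €0.50
Haircut €18.34: labor services → 10% → €1.83
Ground coffee (12 oz) €18.01: grocery items → 7.75% → €1.40
Hard cider (6-pack) €15.99: alcohol → 11% → €1.76
Total tax = €1.33 + €1.36 + €2.15 + €1.20 + €0.25 + €0.50 + €1.83 + €1.40 + €1.76 = €11.78

€11.78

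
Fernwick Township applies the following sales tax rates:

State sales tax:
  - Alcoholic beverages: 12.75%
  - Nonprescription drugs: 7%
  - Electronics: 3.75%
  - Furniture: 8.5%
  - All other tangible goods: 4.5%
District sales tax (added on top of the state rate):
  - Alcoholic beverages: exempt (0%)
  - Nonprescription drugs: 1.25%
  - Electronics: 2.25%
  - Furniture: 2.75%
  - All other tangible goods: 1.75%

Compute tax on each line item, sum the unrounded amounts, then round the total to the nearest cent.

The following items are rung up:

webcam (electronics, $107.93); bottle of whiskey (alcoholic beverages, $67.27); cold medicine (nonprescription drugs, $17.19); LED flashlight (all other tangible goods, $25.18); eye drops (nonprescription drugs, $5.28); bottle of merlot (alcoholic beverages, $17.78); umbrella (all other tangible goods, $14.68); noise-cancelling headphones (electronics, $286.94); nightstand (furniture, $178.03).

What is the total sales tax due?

$58.91

Webcam $107.93: electronics → 3.75% + 2.25% district = 6% → $6.4758
Bottle of whiskey $67.27: alcoholic beverages → 12.75% + 0% district = 12.75% → $8.576925
Cold medicine $17.19: nonprescription drugs → 7% + 1.25% district = 8.25% → $1.418175
LED flashlight $25.18: all other tangible goods → 4.5% + 1.75% district = 6.25% → $1.57375
Eye drops $5.28: nonprescription drugs → 7% + 1.25% district = 8.25% → $0.4356
Bottle of merlot $17.78: alcoholic beverages → 12.75% + 0% district = 12.75% → $2.26695
Umbrella $14.68: all other tangible goods → 4.5% + 1.75% district = 6.25% → $0.9175
Noise-cancelling headphones $286.94: electronics → 3.75% + 2.25% district = 6% → $17.2164
Nightstand $178.03: furniture → 8.5% + 2.75% district = 11.25% → $20.028375
Unrounded tax sum = $58.909475 → $58.91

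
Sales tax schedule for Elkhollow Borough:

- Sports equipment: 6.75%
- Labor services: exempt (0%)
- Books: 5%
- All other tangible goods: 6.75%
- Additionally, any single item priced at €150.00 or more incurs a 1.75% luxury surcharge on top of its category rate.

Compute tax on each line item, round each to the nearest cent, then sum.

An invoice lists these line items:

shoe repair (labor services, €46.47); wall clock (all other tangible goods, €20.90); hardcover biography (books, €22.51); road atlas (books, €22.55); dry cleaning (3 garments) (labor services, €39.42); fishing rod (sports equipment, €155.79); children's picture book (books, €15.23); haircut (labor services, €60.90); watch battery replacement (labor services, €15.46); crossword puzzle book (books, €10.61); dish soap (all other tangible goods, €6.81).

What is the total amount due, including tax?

Shoe repair €46.47: labor services → 0% → €0.00
Wall clock €20.90: all other tangible goods → 6.75% → €1.41
Hardcover biography €22.51: books → 5% → €1.13
Road atlas €22.55: books → 5% → €1.13
Dry cleaning (3 garments) €39.42: labor services → 0% → €0.00
Fishing rod €155.79: sports equipment → 6.75% + 1.75% surcharge = 8.5% → €13.24
Children's picture book €15.23: books → 5% → €0.76
Haircut €60.90: labor services → 0% → €0.00
Watch battery replacement €15.46: labor services → 0% → €0.00
Crossword puzzle book €10.61: books → 5% → €0.53
Dish soap €6.81: all other tangible goods → 6.75% → €0.46
Subtotal = €416.65; tax = €18.66; total due = €435.31

€435.31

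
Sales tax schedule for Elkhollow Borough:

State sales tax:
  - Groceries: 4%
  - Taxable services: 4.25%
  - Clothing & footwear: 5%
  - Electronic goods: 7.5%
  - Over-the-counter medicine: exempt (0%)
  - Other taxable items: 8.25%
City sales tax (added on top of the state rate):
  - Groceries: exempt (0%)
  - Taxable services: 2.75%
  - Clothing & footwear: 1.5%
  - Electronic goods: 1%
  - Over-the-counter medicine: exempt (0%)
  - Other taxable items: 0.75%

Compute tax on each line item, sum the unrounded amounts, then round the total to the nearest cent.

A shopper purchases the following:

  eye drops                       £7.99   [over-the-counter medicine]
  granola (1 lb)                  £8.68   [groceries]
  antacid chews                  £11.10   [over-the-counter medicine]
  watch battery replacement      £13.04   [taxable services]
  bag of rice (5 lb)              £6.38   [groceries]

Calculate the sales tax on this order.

£1.52

Eye drops £7.99: over-the-counter medicine → 0% + 0% city = 0% → £0.00
Granola (1 lb) £8.68: groceries → 4% + 0% city = 4% → £0.3472
Antacid chews £11.10: over-the-counter medicine → 0% + 0% city = 0% → £0.00
Watch battery replacement £13.04: taxable services → 4.25% + 2.75% city = 7% → £0.9128
Bag of rice (5 lb) £6.38: groceries → 4% + 0% city = 4% → £0.2552
Unrounded tax sum = £1.5152 → £1.52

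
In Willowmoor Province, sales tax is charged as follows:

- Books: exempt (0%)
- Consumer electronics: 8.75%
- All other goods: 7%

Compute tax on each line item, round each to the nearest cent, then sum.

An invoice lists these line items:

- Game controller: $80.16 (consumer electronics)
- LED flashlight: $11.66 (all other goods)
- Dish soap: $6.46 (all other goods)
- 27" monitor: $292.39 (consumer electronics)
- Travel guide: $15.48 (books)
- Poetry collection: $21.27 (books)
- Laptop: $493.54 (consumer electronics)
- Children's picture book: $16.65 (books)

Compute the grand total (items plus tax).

Game controller $80.16: consumer electronics → 8.75% → $7.01
LED flashlight $11.66: all other goods → 7% → $0.82
Dish soap $6.46: all other goods → 7% → $0.45
27" monitor $292.39: consumer electronics → 8.75% → $25.58
Travel guide $15.48: books → 0% → $0.00
Poetry collection $21.27: books → 0% → $0.00
Laptop $493.54: consumer electronics → 8.75% → $43.18
Children's picture book $16.65: books → 0% → $0.00
Subtotal = $937.61; tax = $77.04; total due = $1014.65

$1014.65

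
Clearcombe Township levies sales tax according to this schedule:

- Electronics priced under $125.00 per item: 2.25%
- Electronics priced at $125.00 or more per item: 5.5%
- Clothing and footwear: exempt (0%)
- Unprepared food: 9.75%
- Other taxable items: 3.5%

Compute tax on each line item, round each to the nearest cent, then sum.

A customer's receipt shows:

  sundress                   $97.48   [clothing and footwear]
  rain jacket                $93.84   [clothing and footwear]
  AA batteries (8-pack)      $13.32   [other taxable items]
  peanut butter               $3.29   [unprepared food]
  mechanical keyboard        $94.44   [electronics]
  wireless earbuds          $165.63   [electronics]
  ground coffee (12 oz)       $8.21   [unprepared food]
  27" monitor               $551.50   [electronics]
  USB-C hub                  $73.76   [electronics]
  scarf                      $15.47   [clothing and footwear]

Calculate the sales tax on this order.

$44.81

Sundress $97.48: clothing and footwear → 0% → $0.00
Rain jacket $93.84: clothing and footwear → 0% → $0.00
AA batteries (8-pack) $13.32: other taxable items → 3.5% → $0.47
Peanut butter $3.29: unprepared food → 9.75% → $0.32
Mechanical keyboard $94.44: electronics, under $125.00 → 2.25% → $2.12
Wireless earbuds $165.63: electronics, $125.00 or more → 5.5% → $9.11
Ground coffee (12 oz) $8.21: unprepared food → 9.75% → $0.80
27" monitor $551.50: electronics, $125.00 or more → 5.5% → $30.33
USB-C hub $73.76: electronics, under $125.00 → 2.25% → $1.66
Scarf $15.47: clothing and footwear → 0% → $0.00
Total tax = $0.47 + $0.32 + $2.12 + $9.11 + $0.80 + $30.33 + $1.66 = $44.81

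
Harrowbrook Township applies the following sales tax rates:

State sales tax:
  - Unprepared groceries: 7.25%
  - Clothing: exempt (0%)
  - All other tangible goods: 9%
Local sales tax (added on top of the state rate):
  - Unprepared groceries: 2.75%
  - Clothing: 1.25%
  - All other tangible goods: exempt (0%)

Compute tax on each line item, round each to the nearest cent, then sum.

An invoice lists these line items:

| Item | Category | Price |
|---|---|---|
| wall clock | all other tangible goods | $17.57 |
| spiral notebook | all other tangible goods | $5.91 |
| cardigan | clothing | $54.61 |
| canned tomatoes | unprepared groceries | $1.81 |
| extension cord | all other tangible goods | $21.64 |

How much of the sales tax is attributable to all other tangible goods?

Wall clock $17.57: all other tangible goods → 9% + 0% local = 9% → $1.58
Spiral notebook $5.91: all other tangible goods → 9% + 0% local = 9% → $0.53
Extension cord $21.64: all other tangible goods → 9% + 0% local = 9% → $1.95
Tax on all other tangible goods = $1.58 + $0.53 + $1.95 = $4.06

$4.06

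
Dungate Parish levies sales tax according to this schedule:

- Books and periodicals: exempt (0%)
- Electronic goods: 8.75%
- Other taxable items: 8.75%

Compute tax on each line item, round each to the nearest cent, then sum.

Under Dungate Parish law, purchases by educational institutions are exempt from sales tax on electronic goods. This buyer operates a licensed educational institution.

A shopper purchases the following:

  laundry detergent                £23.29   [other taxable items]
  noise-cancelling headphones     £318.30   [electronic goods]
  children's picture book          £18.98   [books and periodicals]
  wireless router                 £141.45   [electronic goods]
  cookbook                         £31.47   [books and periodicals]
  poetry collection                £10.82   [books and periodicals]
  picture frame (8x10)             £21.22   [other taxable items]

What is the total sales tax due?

Laundry detergent £23.29: other taxable items → 8.75% → £2.04
Noise-cancelling headphones £318.30: electronic goods, buyer-exempt → 0% → £0.00
Children's picture book £18.98: books and periodicals → 0% → £0.00
Wireless router £141.45: electronic goods, buyer-exempt → 0% → £0.00
Cookbook £31.47: books and periodicals → 0% → £0.00
Poetry collection £10.82: books and periodicals → 0% → £0.00
Picture frame (8x10) £21.22: other taxable items → 8.75% → £1.86
Total tax = £2.04 + £1.86 = £3.90

£3.90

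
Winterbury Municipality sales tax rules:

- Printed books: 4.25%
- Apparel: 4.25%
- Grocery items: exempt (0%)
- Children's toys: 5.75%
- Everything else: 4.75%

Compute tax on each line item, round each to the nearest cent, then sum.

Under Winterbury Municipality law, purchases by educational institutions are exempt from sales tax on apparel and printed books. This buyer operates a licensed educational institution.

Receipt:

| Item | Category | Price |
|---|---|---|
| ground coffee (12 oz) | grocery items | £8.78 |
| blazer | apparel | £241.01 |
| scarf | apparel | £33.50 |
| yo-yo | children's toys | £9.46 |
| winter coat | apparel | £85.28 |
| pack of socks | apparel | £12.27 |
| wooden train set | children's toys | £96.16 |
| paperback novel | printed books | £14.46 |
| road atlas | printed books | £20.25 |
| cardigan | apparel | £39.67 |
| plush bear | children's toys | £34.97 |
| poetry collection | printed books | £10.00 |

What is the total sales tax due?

Ground coffee (12 oz) £8.78: grocery items → 0% → £0.00
Blazer £241.01: apparel, buyer-exempt → 0% → £0.00
Scarf £33.50: apparel, buyer-exempt → 0% → £0.00
Yo-yo £9.46: children's toys → 5.75% → £0.54
Winter coat £85.28: apparel, buyer-exempt → 0% → £0.00
Pack of socks £12.27: apparel, buyer-exempt → 0% → £0.00
Wooden train set £96.16: children's toys → 5.75% → £5.53
Paperback novel £14.46: printed books, buyer-exempt → 0% → £0.00
Road atlas £20.25: printed books, buyer-exempt → 0% → £0.00
Cardigan £39.67: apparel, buyer-exempt → 0% → £0.00
Plush bear £34.97: children's toys → 5.75% → £2.01
Poetry collection £10.00: printed books, buyer-exempt → 0% → £0.00
Total tax = £0.54 + £5.53 + £2.01 = £8.08

£8.08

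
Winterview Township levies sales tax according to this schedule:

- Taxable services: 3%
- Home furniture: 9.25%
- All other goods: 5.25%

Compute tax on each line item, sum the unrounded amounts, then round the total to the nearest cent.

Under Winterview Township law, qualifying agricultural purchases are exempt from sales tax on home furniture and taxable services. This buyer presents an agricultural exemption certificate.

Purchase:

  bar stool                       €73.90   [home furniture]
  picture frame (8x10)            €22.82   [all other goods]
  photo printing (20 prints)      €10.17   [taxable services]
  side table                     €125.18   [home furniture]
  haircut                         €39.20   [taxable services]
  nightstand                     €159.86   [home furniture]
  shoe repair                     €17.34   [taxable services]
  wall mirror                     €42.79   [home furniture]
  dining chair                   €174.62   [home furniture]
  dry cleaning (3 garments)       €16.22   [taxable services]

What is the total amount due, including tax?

Bar stool €73.90: home furniture, buyer-exempt → 0% → €0.00
Picture frame (8x10) €22.82: all other goods → 5.25% → €1.19805
Photo printing (20 prints) €10.17: taxable services, buyer-exempt → 0% → €0.00
Side table €125.18: home furniture, buyer-exempt → 0% → €0.00
Haircut €39.20: taxable services, buyer-exempt → 0% → €0.00
Nightstand €159.86: home furniture, buyer-exempt → 0% → €0.00
Shoe repair €17.34: taxable services, buyer-exempt → 0% → €0.00
Wall mirror €42.79: home furniture, buyer-exempt → 0% → €0.00
Dining chair €174.62: home furniture, buyer-exempt → 0% → €0.00
Dry cleaning (3 garments) €16.22: taxable services, buyer-exempt → 0% → €0.00
Subtotal = €682.10; unrounded tax = €1.19805 → €1.20; total due = €683.30

€683.30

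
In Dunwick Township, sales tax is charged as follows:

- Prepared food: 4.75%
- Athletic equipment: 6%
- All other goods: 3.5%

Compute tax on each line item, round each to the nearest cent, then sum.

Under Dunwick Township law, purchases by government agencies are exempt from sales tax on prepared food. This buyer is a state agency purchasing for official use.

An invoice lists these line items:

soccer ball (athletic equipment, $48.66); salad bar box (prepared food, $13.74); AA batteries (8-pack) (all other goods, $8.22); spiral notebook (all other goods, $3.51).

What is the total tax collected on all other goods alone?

$0.41

AA batteries (8-pack) $8.22: all other goods → 3.5% → $0.29
Spiral notebook $3.51: all other goods → 3.5% → $0.12
Tax on all other goods = $0.29 + $0.12 = $0.41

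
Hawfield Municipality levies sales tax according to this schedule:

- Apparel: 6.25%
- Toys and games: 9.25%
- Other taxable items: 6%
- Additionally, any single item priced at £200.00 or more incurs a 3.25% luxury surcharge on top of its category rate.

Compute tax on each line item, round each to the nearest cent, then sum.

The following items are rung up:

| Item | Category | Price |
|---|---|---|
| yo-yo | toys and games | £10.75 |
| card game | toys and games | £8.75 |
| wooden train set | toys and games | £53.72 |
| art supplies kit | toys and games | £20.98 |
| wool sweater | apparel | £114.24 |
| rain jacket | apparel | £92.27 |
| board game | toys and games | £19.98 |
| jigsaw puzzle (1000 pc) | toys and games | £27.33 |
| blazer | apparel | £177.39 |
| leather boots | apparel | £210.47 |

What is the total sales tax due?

Yo-yo £10.75: toys and games → 9.25% → £0.99
Card game £8.75: toys and games → 9.25% → £0.81
Wooden train set £53.72: toys and games → 9.25% → £4.97
Art supplies kit £20.98: toys and games → 9.25% → £1.94
Wool sweater £114.24: apparel → 6.25% → £7.14
Rain jacket £92.27: apparel → 6.25% → £5.77
Board game £19.98: toys and games → 9.25% → £1.85
Jigsaw puzzle (1000 pc) £27.33: toys and games → 9.25% → £2.53
Blazer £177.39: apparel → 6.25% → £11.09
Leather boots £210.47: apparel → 6.25% + 3.25% surcharge = 9.5% → £19.99
Total tax = £0.99 + £0.81 + £4.97 + £1.94 + £7.14 + £5.77 + £1.85 + £2.53 + £11.09 + £19.99 = £57.08

£57.08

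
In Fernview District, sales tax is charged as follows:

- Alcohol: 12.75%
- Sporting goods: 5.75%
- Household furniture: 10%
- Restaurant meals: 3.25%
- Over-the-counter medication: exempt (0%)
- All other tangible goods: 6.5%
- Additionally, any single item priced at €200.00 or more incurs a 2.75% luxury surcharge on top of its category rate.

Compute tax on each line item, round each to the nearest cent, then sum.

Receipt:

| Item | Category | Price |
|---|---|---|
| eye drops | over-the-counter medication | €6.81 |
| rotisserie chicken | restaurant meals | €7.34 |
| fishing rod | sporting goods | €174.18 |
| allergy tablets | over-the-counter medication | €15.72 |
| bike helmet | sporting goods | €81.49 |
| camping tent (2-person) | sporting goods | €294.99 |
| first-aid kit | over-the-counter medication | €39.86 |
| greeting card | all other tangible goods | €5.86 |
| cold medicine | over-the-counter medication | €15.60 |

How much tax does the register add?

Eye drops €6.81: over-the-counter medication → 0% → €0.00
Rotisserie chicken €7.34: restaurant meals → 3.25% → €0.24
Fishing rod €174.18: sporting goods → 5.75% → €10.02
Allergy tablets €15.72: over-the-counter medication → 0% → €0.00
Bike helmet €81.49: sporting goods → 5.75% → €4.69
Camping tent (2-person) €294.99: sporting goods → 5.75% + 2.75% surcharge = 8.5% → €25.07
First-aid kit €39.86: over-the-counter medication → 0% → €0.00
Greeting card €5.86: all other tangible goods → 6.5% → €0.38
Cold medicine €15.60: over-the-counter medication → 0% → €0.00
Total tax = €0.24 + €10.02 + €4.69 + €25.07 + €0.38 = €40.40

€40.40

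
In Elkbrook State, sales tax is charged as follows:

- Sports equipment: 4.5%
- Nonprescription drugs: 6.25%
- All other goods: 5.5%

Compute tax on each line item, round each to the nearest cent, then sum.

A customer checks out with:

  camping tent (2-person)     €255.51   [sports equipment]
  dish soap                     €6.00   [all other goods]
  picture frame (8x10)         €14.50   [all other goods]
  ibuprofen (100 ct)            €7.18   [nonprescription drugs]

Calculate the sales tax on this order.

€13.08

Camping tent (2-person) €255.51: sports equipment → 4.5% → €11.50
Dish soap €6.00: all other goods → 5.5% → €0.33
Picture frame (8x10) €14.50: all other goods → 5.5% → €0.80
Ibuprofen (100 ct) €7.18: nonprescription drugs → 6.25% → €0.45
Total tax = €11.50 + €0.33 + €0.80 + €0.45 = €13.08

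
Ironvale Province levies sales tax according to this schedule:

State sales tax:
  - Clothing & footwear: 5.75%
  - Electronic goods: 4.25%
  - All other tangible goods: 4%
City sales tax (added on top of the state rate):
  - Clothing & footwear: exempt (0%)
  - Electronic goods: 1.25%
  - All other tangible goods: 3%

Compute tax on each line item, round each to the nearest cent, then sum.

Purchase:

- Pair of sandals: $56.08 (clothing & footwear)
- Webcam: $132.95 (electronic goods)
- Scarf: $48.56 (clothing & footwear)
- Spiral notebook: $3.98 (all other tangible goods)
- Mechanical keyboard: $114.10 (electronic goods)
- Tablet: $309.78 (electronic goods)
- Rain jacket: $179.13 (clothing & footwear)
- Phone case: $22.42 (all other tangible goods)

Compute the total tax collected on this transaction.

$48.79

Pair of sandals $56.08: clothing & footwear → 5.75% + 0% city = 5.75% → $3.22
Webcam $132.95: electronic goods → 4.25% + 1.25% city = 5.5% → $7.31
Scarf $48.56: clothing & footwear → 5.75% + 0% city = 5.75% → $2.79
Spiral notebook $3.98: all other tangible goods → 4% + 3% city = 7% → $0.28
Mechanical keyboard $114.10: electronic goods → 4.25% + 1.25% city = 5.5% → $6.28
Tablet $309.78: electronic goods → 4.25% + 1.25% city = 5.5% → $17.04
Rain jacket $179.13: clothing & footwear → 5.75% + 0% city = 5.75% → $10.30
Phone case $22.42: all other tangible goods → 4% + 3% city = 7% → $1.57
Total tax = $3.22 + $7.31 + $2.79 + $0.28 + $6.28 + $17.04 + $10.30 + $1.57 = $48.79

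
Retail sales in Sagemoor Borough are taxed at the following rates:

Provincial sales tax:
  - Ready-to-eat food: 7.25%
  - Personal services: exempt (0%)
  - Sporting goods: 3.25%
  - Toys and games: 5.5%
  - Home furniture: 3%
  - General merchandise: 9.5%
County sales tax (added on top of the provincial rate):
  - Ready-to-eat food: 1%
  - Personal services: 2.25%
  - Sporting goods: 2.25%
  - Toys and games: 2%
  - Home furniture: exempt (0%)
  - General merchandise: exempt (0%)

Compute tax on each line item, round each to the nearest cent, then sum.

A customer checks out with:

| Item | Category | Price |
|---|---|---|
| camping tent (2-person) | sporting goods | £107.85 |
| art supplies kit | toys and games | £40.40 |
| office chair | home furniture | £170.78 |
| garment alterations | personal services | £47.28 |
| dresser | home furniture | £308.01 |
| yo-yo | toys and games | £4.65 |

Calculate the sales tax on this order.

£24.73

Camping tent (2-person) £107.85: sporting goods → 3.25% + 2.25% county = 5.5% → £5.93
Art supplies kit £40.40: toys and games → 5.5% + 2% county = 7.5% → £3.03
Office chair £170.78: home furniture → 3% + 0% county = 3% → £5.12
Garment alterations £47.28: personal services → 0% + 2.25% county = 2.25% → £1.06
Dresser £308.01: home furniture → 3% + 0% county = 3% → £9.24
Yo-yo £4.65: toys and games → 5.5% + 2% county = 7.5% → £0.35
Total tax = £5.93 + £3.03 + £5.12 + £1.06 + £9.24 + £0.35 = £24.73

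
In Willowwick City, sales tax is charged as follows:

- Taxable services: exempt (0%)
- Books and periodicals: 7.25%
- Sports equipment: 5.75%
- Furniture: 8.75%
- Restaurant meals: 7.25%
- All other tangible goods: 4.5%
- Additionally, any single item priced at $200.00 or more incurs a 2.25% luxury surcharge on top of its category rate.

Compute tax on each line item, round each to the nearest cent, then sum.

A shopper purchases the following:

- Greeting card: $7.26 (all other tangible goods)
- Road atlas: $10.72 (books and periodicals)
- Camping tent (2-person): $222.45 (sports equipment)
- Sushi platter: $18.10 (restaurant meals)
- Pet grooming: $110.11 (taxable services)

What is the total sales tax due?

$20.22

Greeting card $7.26: all other tangible goods → 4.5% → $0.33
Road atlas $10.72: books and periodicals → 7.25% → $0.78
Camping tent (2-person) $222.45: sports equipment → 5.75% + 2.25% surcharge = 8% → $17.80
Sushi platter $18.10: restaurant meals → 7.25% → $1.31
Pet grooming $110.11: taxable services → 0% → $0.00
Total tax = $0.33 + $0.78 + $17.80 + $1.31 = $20.22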